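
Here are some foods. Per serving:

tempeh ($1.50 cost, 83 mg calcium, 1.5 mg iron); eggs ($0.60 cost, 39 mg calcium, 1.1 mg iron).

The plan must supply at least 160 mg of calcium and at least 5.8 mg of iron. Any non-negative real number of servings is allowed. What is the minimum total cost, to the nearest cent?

$3.16

An LP optimum is at a vertex; with two nutrient constraints at most two foods are used. Check each candidate.
tempeh only: max(160/83, 5.8/1.5) = 3.867 servings → $5.80.
eggs only: max(160/39, 5.8/1.1) = 5.273 servings → $3.16.
tempeh + eggs: the both-tight solution has a negative serving — not a feasible corner.
So the least-cost plan costs $3.16.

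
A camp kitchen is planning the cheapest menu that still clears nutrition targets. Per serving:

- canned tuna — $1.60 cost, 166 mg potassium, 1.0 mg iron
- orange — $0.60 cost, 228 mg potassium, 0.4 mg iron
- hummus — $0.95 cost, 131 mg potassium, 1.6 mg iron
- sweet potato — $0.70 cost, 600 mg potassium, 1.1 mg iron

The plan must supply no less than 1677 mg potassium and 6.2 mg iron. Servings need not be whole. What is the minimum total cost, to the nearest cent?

$3.79

With two linear requirements the optimum uses one or two foods; enumerate the corners.
canned tuna only: max(1677/166, 6.2/1.0) = 10.1 servings → $16.16.
orange only: max(1677/228, 6.2/0.4) = 15.5 servings → $9.30.
hummus only: max(1677/131, 6.2/1.6) = 12.8 servings → $12.16.
sweet potato only: max(1677/600, 6.2/1.1) = 5.636 servings → $3.95.
canned tuna + orange with both tight: 4.597 servings and 4.009 servings → $9.76.
canned tuna + hummus: the both-tight solution has a negative serving — not a feasible corner.
canned tuna + sweet potato with both tight: 4.493 servings and 1.552 servings → $8.27.
orange + hummus with both tight: 5.989 servings and 2.378 servings → $5.85.
orange + sweet potato: intersection lies outside the first quadrant.
hummus + sweet potato with both tight: 2.298 servings and 2.293 servings → $3.79.
So the least-cost plan costs $3.79.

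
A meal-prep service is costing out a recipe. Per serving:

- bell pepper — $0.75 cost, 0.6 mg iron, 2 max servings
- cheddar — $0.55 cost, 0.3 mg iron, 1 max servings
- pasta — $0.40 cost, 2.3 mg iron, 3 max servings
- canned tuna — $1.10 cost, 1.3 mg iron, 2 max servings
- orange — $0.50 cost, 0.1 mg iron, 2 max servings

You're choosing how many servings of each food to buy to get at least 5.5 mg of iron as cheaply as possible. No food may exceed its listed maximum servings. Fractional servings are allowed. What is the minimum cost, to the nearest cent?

$0.96

Cost per mg of iron: pasta $0.1739, canned tuna $0.8462, bell pepper $1.2500, cheddar $1.8333, orange $5.0000.
Take 2.391 servings of pasta: +5.5 mg iron for $0.96 (total $0.96, still need 0.0 mg).
Greedy by cheapest-per-mg is optimal for a single linear constraint, so the minimum cost is $0.96.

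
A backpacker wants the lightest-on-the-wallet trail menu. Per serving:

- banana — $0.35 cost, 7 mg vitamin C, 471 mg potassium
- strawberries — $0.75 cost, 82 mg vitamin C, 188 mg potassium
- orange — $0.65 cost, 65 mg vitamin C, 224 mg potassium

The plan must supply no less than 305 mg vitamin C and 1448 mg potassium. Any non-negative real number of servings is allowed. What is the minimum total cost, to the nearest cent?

$3.26

At the optimum either one food covers both requirements or two foods hit both targets exactly; no other combination can be cheaper.
banana only: max(305/7, 1448/471) = 43.57 servings → $15.25.
strawberries only: max(305/82, 1448/188) = 7.702 servings → $5.78.
orange only: max(305/65, 1448/224) = 6.464 servings → $4.20.
banana + strawberries with both tight: 1.646 servings and 3.579 servings → $3.26.
banana + orange with both tight: 0.8882 servings and 4.597 servings → $3.30.
strawberries + orange: the both-tight solution has a negative serving — not a feasible corner.
So the least-cost plan costs $3.26.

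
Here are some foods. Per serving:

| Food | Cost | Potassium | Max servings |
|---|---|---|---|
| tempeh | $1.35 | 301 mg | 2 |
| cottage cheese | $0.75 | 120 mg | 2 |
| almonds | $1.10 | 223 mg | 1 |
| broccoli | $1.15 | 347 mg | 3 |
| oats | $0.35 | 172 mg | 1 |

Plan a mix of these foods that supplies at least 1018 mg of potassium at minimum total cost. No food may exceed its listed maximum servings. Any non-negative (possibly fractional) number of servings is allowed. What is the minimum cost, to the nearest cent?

Cost per mg of potassium: oats $0.0020, broccoli $0.0033, tempeh $0.0045, almonds $0.0049, cottage cheese $0.0063.
Take 1 serving of oats: +172.0 mg potassium for $0.35 (total $0.35, still need 846.0 mg).
Take 2.438 servings of broccoli: +846.0 mg potassium for $2.80 (total $3.15, still need 0.0 mg).
Filling from the cheapest source first is optimal under one linear minimum: $3.15.

$3.15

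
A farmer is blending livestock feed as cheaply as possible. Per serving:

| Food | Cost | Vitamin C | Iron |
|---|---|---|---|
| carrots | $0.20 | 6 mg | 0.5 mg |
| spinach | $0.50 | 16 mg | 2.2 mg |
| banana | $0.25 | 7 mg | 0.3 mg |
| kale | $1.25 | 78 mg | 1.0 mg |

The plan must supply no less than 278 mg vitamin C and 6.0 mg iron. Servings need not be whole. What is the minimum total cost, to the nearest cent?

Minimising a linear cost over {vitamin C ≥ 278, iron ≥ 6.0, servings ≥ 0} — the optimum is at a vertex, using one or two foods.
carrots only: max(278/6, 6.0/0.5) = 46.33 servings → $9.27.
spinach only: max(278/16, 6.0/2.2) = 17.38 servings → $8.69.
banana only: max(278/7, 6.0/0.3) = 39.71 servings → $9.93.
kale only: max(278/78, 6.0/1.0) = 6 servings → $7.50.
carrots + spinach: intersection lies outside the first quadrant.
carrots + banana: the both-tight solution has a negative serving — not a feasible corner.
carrots + kale with both tight: 5.758 servings and 3.121 servings → $5.05.
spinach + banana: intersection lies outside the first quadrant.
spinach + kale with both tight: 1.221 servings and 3.314 servings → $4.75.
banana + kale with both tight: 11.59 servings and 2.524 servings → $6.05.
The minimum over all feasible corners is $4.75.

$4.75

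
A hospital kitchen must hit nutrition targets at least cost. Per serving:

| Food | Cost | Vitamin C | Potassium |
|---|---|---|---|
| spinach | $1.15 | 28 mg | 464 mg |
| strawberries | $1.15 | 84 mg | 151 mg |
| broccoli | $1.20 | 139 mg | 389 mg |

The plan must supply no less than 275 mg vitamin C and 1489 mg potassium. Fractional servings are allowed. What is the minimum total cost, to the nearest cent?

$4.07

An LP optimum is at a vertex; with two nutrient constraints at most two foods are used. Check each candidate.
spinach only: max(275/28, 1489/464) = 9.821 servings → $11.29.
strawberries only: max(275/84, 1489/151) = 9.861 servings → $11.34.
broccoli only: max(275/139, 1489/389) = 3.828 servings → $4.59.
spinach + strawberries with both tight: 2.404 servings and 2.472 servings → $5.61.
spinach + broccoli with both tight: 1.865 servings and 1.603 servings → $4.07.
strawberries + broccoli: the both-tight solution has a negative serving — not a feasible corner.
Cheapest feasible corner: $4.07.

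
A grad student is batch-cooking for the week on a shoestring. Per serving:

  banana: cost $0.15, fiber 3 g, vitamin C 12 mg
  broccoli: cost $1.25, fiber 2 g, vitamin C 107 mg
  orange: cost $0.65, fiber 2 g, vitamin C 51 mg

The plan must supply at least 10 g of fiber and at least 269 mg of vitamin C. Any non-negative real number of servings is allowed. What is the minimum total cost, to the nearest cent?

banana only: max(10/3, 269/12) = 22.42 servings → $3.36.
broccoli only: max(10/2, 269/107) = 5 servings → $6.25.
orange only: max(10/2, 269/51) = 5.275 servings → $3.43.
banana + broccoli with both tight: 1.791 servings and 2.313 servings → $3.16.
banana + orange with both targets exact would need a negative amount; discard.
broccoli + orange with both tight: 0.25 servings and 4.75 servings → $3.40.
The minimum over all feasible corners is $3.16.

$3.16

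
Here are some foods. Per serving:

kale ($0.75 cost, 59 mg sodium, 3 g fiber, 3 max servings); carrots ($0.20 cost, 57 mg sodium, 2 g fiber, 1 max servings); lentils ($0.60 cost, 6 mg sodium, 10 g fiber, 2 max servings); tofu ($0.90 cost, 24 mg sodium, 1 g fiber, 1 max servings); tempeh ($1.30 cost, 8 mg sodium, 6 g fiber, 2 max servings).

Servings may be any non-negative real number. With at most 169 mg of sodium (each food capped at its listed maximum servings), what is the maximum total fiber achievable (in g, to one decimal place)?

Fiber per mg sodium: lentils 1.667, tempeh 0.75, kale 0.05085, tofu 0.04167, carrots 0.03509.
Take 2 servings of lentils: uses 12 mg sodium, +20.0 g fiber (running total 20.0 g).
Take 2 servings of tempeh: uses 16 mg sodium, +12.0 g fiber (running total 32.0 g).
Take 2.39 servings of kale: uses 141 mg sodium, +7.2 g fiber (running total 39.2 g).
Filling greedily by fiber-per-mg sodium is optimal for one linear limit, giving 39.2 g.

39.2 g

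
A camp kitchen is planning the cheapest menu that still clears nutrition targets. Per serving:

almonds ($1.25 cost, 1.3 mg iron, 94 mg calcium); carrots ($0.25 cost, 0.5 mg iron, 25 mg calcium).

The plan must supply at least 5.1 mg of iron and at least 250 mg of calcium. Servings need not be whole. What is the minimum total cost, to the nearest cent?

Minimising a linear cost over {iron ≥ 5.1, calcium ≥ 250, servings ≥ 0} — the optimum is at a vertex, using one or two foods.
almonds only: max(5.1/1.3, 250/94) = 3.923 servings → $4.90.
carrots only: max(5.1/0.5, 250/25) = 10.2 servings → $2.55.
almonds + carrots with both targets exact would need a negative amount; discard.
Cheapest feasible corner: $2.55.

$2.55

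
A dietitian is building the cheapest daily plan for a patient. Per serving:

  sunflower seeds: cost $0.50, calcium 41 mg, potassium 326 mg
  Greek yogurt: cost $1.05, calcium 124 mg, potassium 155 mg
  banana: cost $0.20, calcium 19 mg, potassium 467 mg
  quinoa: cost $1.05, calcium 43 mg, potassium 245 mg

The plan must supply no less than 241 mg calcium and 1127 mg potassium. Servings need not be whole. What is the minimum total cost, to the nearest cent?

$2.11

sunflower seeds only: max(241/41, 1127/326) = 5.878 servings → $2.94.
Greek yogurt only: max(241/124, 1127/155) = 7.271 servings → $7.63.
banana only: max(241/19, 1127/467) = 12.68 servings → $2.54.
quinoa only: max(241/43, 1127/245) = 5.605 servings → $5.88.
sunflower seeds + Greek yogurt with both tight: 3.005 servings and 0.9498 servings → $2.50.
sunflower seeds + banana with both targets exact would need a negative amount; discard.
sunflower seeds + quinoa: intersection lies outside the first quadrant.
Greek yogurt + banana with both tight: 1.658 servings and 1.863 servings → $2.11.
Greek yogurt + quinoa with both tight: 0.4463 servings and 4.318 servings → $5.00.
banana + quinoa: intersection lies outside the first quadrant.
Cheapest feasible corner: $2.11.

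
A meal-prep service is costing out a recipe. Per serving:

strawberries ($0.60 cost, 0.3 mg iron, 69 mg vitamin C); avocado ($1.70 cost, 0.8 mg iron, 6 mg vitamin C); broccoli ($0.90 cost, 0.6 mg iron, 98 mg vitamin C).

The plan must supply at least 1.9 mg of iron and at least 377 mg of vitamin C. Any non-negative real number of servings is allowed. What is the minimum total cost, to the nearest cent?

Two binding constraints pin down two serving amounts, so the optimal mix uses at most two foods. The candidates are each food alone (scaled to the tighter of iron/vitamin C) and each pair with both constraints tight.
strawberries only: max(1.9/0.3, 377/69) = 6.333 servings → $3.80.
avocado only: max(1.9/0.8, 377/6) = 62.83 servings → $106.82.
broccoli only: max(1.9/0.6, 377/98) = 3.847 servings → $3.46.
strawberries + avocado with both tight: 5.434 servings and 0.3371 servings → $3.83.
strawberries + broccoli with both tight: 3.333 servings and 1.5 servings → $3.35.
avocado + broccoli with both targets exact would need a negative amount; discard.
Cheapest feasible corner: $3.35.

$3.35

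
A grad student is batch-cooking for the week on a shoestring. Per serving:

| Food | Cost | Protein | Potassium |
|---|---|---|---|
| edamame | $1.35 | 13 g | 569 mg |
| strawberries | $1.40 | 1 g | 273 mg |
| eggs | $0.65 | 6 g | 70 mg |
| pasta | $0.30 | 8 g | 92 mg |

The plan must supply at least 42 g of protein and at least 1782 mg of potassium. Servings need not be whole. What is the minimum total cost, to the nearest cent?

With two linear requirements the optimum uses one or two foods; enumerate the corners.
edamame only: max(42/13, 1782/569) = 3.231 servings → $4.36.
strawberries only: max(42/1, 1782/273) = 42 servings → $58.80.
eggs only: max(42/6, 1782/70) = 25.46 servings → $16.55.
pasta only: max(42/8, 1782/92) = 19.37 servings → $5.81.
edamame + strawberries: the both-tight solution has a negative serving — not a feasible corner.
edamame + eggs with both tight: 3.096 servings and 0.2923 servings → $4.37.
edamame + pasta with both tight: 3.097 servings and 0.2181 servings → $4.25.
strawberries + eggs with both tight: 4.944 servings and 6.176 servings → $10.94.
strawberries + pasta with both tight: 4.967 servings and 4.629 servings → $8.34.
eggs + pasta with both targets exact would need a negative amount; discard.
The minimum over all feasible corners is $4.25.

$4.25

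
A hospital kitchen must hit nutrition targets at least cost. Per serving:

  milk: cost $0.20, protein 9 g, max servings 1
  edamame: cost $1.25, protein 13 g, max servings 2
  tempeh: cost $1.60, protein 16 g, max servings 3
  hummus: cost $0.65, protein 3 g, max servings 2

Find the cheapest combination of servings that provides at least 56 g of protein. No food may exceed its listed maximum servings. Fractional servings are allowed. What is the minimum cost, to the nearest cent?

$4.80

Cost per g of protein: milk $0.0222, edamame $0.0962, tempeh $0.1000, hummus $0.2167.
Take 1 serving of milk: +9.0 g protein for $0.20 (total $0.20, still need 47.0 g).
Take 2 servings of edamame: +26.0 g protein for $2.50 (total $2.70, still need 21.0 g).
Take 1.312 servings of tempeh: +21.0 g protein for $2.10 (total $4.80, still need 0.0 g).
Filling from the cheapest source first is optimal under one linear minimum: $4.80.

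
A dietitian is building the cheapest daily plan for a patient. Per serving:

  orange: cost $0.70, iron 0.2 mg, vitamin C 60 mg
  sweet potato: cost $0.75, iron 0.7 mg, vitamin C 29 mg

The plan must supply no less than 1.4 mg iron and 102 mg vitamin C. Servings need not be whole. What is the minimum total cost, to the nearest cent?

At the optimum either one food covers both requirements or two foods hit both targets exactly; no other combination can be cheaper.
orange only: max(1.4/0.2, 102/60) = 7 servings → $4.90.
sweet potato only: max(1.4/0.7, 102/29) = 3.517 servings → $2.64.
orange + sweet potato with both tight: 0.8508 servings and 1.757 servings → $1.91.
The minimum over all feasible corners is $1.91.

$1.91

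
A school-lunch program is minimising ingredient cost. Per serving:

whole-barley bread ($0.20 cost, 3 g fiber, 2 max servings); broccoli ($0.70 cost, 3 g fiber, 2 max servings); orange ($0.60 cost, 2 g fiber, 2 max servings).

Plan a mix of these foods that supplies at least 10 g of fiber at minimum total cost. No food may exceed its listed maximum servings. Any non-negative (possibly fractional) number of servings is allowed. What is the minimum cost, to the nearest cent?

$1.33

Cost per g of fiber: whole-barley bread $0.0667, broccoli $0.2333, orange $0.3000.
Take 2 servings of whole-barley bread: +6.0 g fiber for $0.40 (total $0.40, still need 4.0 g).
Take 1.333 servings of broccoli: +4.0 g fiber for $0.93 (total $1.33, still need 0.0 g).
Filling from the cheapest source first is optimal under one linear minimum: $1.33.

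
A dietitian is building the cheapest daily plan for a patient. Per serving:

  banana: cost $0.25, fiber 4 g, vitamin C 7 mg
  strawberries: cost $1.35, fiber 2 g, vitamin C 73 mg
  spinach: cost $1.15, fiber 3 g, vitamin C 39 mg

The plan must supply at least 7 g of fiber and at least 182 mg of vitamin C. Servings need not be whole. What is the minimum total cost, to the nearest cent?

$3.43

The cheapest plan sits at a corner of the feasible region — with two constraints it uses at most two foods.
banana only: max(7/4, 182/7) = 26 servings → $6.50.
strawberries only: max(7/2, 182/73) = 3.5 servings → $4.72.
spinach only: max(7/3, 182/39) = 4.667 servings → $5.37.
banana + strawberries with both tight: 0.5288 servings and 2.442 servings → $3.43.
banana + spinach: intersection lies outside the first quadrant.
strawberries + spinach with both tight: 1.936 servings and 1.043 servings → $3.81.
So the least-cost plan costs $3.43.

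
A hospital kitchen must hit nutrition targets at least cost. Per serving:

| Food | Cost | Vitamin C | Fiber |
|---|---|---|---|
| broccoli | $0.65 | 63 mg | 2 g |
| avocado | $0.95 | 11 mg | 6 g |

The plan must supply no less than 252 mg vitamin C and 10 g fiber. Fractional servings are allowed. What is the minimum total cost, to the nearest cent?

$2.90

A basic optimal solution has at most two foods positive. Try each food alone and each pair with both targets met exactly.
broccoli only: max(252/63, 10/2) = 5 servings → $3.25.
avocado only: max(252/11, 10/6) = 22.91 servings → $21.76.
broccoli + avocado with both tight: 3.938 servings and 0.3539 servings → $2.90.
Cheapest feasible corner: $2.90.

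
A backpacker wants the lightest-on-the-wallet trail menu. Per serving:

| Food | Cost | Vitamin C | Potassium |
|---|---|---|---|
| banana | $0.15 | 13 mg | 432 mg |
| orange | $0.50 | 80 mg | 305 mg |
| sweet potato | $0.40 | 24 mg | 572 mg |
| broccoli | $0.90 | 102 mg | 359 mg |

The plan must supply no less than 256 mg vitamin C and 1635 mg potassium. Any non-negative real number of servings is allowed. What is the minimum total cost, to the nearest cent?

Compare the cost at each extreme point of the feasible region.
banana only: max(256/13, 1635/432) = 19.69 servings → $2.95.
orange only: max(256/80, 1635/305) = 5.361 servings → $2.68.
sweet potato only: max(256/24, 1635/572) = 10.67 servings → $4.27.
broccoli only: max(256/102, 1635/359) = 4.554 servings → $4.10.
banana + orange with both tight: 1.723 servings and 2.92 servings → $1.72.
banana + sweet potato with both targets exact would need a negative amount; discard.
banana + broccoli with both tight: 1.9 servings and 2.268 servings → $2.33.
orange + sweet potato with both tight: 2.789 servings and 1.371 servings → $1.94.
orange + broccoli with both targets exact would need a negative amount; discard.
sweet potato + broccoli with both tight: 1.506 servings and 2.156 servings → $2.54.
Cheapest feasible corner: $1.72.

$1.72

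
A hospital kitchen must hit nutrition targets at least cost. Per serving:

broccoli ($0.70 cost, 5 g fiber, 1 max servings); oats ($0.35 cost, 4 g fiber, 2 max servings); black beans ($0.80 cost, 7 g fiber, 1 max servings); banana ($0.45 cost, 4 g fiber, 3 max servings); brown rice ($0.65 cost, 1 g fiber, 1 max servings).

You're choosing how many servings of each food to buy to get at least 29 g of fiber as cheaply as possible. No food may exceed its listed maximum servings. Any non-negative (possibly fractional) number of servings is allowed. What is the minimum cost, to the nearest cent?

Cost per g of fiber: oats $0.0875, banana $0.1125, black beans $0.1143, broccoli $0.1400, brown rice $0.6500.
Take 2 servings of oats: +8.0 g fiber for $0.70 (total $0.70, still need 21.0 g).
Take 3 servings of banana: +12.0 g fiber for $1.35 (total $2.05, still need 9.0 g).
Take 1 serving of black beans: +7.0 g fiber for $0.80 (total $2.85, still need 2.0 g).
Take 0.4 servings of broccoli: +2.0 g fiber for $0.28 (total $3.13, still need 0.0 g).
Filling from the cheapest source first is optimal under one linear minimum: $3.13.

$3.13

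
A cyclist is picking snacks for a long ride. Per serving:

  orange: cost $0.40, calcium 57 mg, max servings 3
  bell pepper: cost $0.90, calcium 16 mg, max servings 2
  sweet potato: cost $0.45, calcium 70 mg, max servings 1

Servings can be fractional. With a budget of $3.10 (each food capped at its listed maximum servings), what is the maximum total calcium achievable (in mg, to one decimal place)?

Calcium per dollar: sweet potato 155.6, orange 142.5, bell pepper 17.78.
Take 1 serving of sweet potato: spends $0.45, +70.0 mg calcium (running total 70.0 mg).
Take 3 servings of orange: spends $1.20, +171.0 mg calcium (running total 241.0 mg).
Take 1.611 servings of bell pepper: spends $1.45, +25.8 mg calcium (running total 266.8 mg).
Filling greedily by calcium-per-dollar is optimal for one linear limit, giving 266.8 mg.

266.8 mg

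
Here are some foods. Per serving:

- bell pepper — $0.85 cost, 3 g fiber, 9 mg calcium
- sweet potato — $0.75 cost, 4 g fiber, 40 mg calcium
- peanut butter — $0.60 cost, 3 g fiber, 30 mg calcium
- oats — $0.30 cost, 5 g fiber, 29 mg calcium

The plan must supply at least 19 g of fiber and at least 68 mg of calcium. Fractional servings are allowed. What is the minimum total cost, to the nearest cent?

$1.14

bell pepper only: max(19/3, 68/9) = 7.556 servings → $6.42.
sweet potato only: max(19/4, 68/40) = 4.75 servings → $3.56.
peanut butter only: max(19/3, 68/30) = 6.333 servings → $3.80.
oats only: max(19/5, 68/29) = 3.8 servings → $1.14.
bell pepper + sweet potato with both tight: 5.81 servings and 0.3929 servings → $5.23.
bell pepper + peanut butter with both tight: 5.81 servings and 0.5238 servings → $5.25.
bell pepper + oats with both tight: 5.024 servings and 0.7857 servings → $4.51.
sweet potato + peanut butter (both tight): parallel constraints — no distinct corner.
sweet potato + oats: the both-tight solution has a negative serving — not a feasible corner.
peanut butter + oats with both targets exact would need a negative amount; discard.
The minimum over all feasible corners is $1.14.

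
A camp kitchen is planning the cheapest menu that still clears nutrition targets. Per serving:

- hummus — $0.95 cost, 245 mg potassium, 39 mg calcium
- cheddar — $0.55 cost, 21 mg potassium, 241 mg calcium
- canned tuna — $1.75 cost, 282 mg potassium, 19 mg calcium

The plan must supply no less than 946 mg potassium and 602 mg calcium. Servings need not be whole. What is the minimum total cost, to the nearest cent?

With two linear requirements the optimum uses one or two foods; enumerate the corners.
hummus only: max(946/245, 602/39) = 15.44 servings → $14.66.
cheddar only: max(946/21, 602/241) = 45.05 servings → $24.78.
canned tuna only: max(946/282, 602/19) = 31.68 servings → $55.45.
hummus + cheddar with both tight: 3.698 servings and 1.899 servings → $4.56.
hummus + canned tuna with both targets exact would need a negative amount; discard.
cheddar + canned tuna with both tight: 2.247 servings and 3.187 servings → $6.81.
So the least-cost plan costs $4.56.

$4.56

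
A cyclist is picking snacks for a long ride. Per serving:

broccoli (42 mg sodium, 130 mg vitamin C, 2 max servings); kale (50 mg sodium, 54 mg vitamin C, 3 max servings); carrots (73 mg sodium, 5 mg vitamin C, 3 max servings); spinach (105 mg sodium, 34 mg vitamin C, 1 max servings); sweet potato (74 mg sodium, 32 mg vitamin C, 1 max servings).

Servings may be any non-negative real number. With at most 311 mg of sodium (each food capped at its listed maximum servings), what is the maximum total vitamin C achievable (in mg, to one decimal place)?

455.0 mg

Vitamin C per mg sodium: broccoli 3.095, kale 1.08, sweet potato 0.4324, spinach 0.3238, carrots 0.06849.
Take 2 servings of broccoli: uses 84 mg sodium, +260.0 mg vitamin C (running total 260.0 mg).
Take 3 servings of kale: uses 150 mg sodium, +162.0 mg vitamin C (running total 422.0 mg).
Take 1 serving of sweet potato: uses 74 mg sodium, +32.0 mg vitamin C (running total 454.0 mg).
Take 0.02857 servings of spinach: uses 3 mg sodium, +1.0 mg vitamin C (running total 455.0 mg).
Greedy by best ratio exhausts the sodium allowance optimally: 455.0 mg.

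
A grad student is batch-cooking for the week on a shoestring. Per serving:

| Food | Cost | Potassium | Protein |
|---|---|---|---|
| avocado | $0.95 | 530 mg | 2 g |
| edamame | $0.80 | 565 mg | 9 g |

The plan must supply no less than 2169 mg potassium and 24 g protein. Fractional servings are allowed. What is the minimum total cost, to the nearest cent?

$3.07

avocado only: max(2169/530, 24/2) = 12 servings → $11.40.
edamame only: max(2169/565, 24/9) = 3.839 servings → $3.07.
avocado + edamame with both tight: 1.638 servings and 2.303 servings → $3.40.
Cheapest feasible corner: $3.07.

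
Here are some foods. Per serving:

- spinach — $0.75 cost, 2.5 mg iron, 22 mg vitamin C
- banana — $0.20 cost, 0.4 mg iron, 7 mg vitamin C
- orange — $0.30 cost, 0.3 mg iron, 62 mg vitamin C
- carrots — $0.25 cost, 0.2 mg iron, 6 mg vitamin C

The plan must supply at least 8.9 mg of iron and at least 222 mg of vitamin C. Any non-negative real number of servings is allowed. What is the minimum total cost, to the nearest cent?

A basic optimal solution has at most two foods positive. Try each food alone and each pair with both targets met exactly.
spinach only: max(8.9/2.5, 222/22) = 10.09 servings → $7.57.
banana only: max(8.9/0.4, 222/7) = 31.71 servings → $6.34.
orange only: max(8.9/0.3, 222/62) = 29.67 servings → $8.90.
carrots only: max(8.9/0.2, 222/6) = 44.5 servings → $11.12.
spinach + banana: the both-tight solution has a negative serving — not a feasible corner.
spinach + orange with both tight: 3.27 servings and 2.42 servings → $3.18.
spinach + carrots with both tight: 0.8491 servings and 33.89 servings → $9.11.
banana + orange with both tight: 21.37 servings and 1.167 servings → $4.63.
banana + carrots with both tight: 9 servings and 26.5 servings → $8.43.
orange + carrots: the both-tight solution has a negative serving — not a feasible corner.
So the least-cost plan costs $3.18.

$3.18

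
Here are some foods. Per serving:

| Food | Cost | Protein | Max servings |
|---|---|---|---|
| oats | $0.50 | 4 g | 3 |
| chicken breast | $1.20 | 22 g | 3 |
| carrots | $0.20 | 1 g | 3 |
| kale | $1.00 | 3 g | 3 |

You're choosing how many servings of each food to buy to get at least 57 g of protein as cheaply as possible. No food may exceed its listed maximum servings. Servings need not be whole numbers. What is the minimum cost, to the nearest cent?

$3.11

Cost per g of protein: chicken breast $0.0545, oats $0.1250, carrots $0.2000, kale $0.3333.
Take 2.591 servings of chicken breast: +57.0 g protein for $3.11 (total $3.11, still need 0.0 g).
Greedy by cheapest-per-g is optimal for a single linear constraint, so the minimum cost is $3.11.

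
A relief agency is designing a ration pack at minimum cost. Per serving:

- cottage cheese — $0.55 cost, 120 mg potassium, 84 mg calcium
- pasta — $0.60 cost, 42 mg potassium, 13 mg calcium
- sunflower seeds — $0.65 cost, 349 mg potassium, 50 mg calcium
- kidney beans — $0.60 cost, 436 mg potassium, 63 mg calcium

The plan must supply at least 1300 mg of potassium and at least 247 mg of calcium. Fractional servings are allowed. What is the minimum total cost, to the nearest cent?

$2.13

Minimising a linear cost over {potassium ≥ 1300, calcium ≥ 247, servings ≥ 0} — the optimum is at a vertex, using one or two foods.
cottage cheese only: max(1300/120, 247/84) = 10.83 servings → $5.96.
pasta only: max(1300/42, 247/13) = 30.95 servings → $18.57.
sunflower seeds only: max(1300/349, 247/50) = 4.94 servings → $3.21.
kidney beans only: max(1300/436, 247/63) = 3.921 servings → $2.35.
cottage cheese + pasta: the both-tight solution has a negative serving — not a feasible corner.
cottage cheese + sunflower seeds with both tight: 0.9094 servings and 3.412 servings → $2.72.
cottage cheese + kidney beans with both tight: 0.8874 servings and 2.737 servings → $2.13.
pasta + sunflower seeds with both tight: 8.7 servings and 2.678 servings → $6.96.
pasta + kidney beans with both tight: 8.535 servings and 2.159 servings → $6.42.
sunflower seeds + kidney beans with both targets exact would need a negative amount; discard.
The minimum over all feasible corners is $2.13.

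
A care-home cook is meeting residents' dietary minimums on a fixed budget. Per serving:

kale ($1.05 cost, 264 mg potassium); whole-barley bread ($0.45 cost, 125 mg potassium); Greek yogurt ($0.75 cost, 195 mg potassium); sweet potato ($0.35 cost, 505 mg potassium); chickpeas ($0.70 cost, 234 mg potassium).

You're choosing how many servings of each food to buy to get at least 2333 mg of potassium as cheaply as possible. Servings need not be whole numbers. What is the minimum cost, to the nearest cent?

Cost per mg of potassium: sweet potato $0.0007, chickpeas $0.0030, whole-barley bread $0.0036, Greek yogurt $0.0038, kale $0.0040.
With no serving limits, use only sweet potato: 2333 mg / 505 mg = 4.62 servings × $0.35 = $1.62.

$1.62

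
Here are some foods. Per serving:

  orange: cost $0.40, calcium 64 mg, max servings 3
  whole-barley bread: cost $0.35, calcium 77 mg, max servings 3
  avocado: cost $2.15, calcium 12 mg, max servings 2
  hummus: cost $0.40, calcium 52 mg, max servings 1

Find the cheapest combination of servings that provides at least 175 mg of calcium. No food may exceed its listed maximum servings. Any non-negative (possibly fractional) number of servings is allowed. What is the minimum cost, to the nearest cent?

Cost per mg of calcium: whole-barley bread $0.0045, orange $0.0063, hummus $0.0077, avocado $0.1792.
Take 2.273 servings of whole-barley bread: +175.0 mg calcium for $0.80 (total $0.80, still need 0.0 mg).
Filling from the cheapest source first is optimal under one linear minimum: $0.80.

$0.80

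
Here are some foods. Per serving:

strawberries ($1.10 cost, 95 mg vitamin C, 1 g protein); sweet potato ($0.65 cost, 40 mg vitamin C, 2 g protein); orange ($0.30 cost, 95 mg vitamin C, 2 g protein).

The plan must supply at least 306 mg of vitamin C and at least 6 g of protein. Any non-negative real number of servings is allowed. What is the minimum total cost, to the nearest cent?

$0.97

With two linear requirements the optimum uses one or two foods; enumerate the corners.
strawberries only: max(306/95, 6/1) = 6 servings → $6.60.
sweet potato only: max(306/40, 6/2) = 7.65 servings → $4.97.
orange only: max(306/95, 6/2) = 3.221 servings → $0.97.
strawberries + sweet potato with both tight: 2.48 servings and 1.76 servings → $3.87.
strawberries + orange with both tight: 0.4421 servings and 2.779 servings → $1.32.
sweet potato + orange with both targets exact would need a negative amount; discard.
So the least-cost plan costs $0.97.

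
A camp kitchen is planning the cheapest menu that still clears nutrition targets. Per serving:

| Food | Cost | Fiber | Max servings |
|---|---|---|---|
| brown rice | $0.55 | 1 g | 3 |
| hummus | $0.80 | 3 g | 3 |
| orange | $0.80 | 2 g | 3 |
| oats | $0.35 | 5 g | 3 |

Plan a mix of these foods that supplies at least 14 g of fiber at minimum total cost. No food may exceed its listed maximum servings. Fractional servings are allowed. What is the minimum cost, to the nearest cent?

$0.98

Cost per g of fiber: oats $0.0700, hummus $0.2667, orange $0.4000, brown rice $0.5500.
Take 2.8 servings of oats: +14.0 g fiber for $0.98 (total $0.98, still need 0.0 g).
Greedy by cheapest-per-g is optimal for a single linear constraint, so the minimum cost is $0.98.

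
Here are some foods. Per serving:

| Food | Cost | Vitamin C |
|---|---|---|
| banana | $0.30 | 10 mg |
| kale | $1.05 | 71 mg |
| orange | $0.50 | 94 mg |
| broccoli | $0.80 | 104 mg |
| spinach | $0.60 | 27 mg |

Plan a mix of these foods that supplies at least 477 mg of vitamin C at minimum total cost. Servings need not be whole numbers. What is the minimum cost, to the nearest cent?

Cost per mg of vitamin C: orange $0.0053, broccoli $0.0077, kale $0.0148, spinach $0.0222, banana $0.0300.
With no serving limits, use only orange: 477 mg / 94 mg = 5.074 servings × $0.50 = $2.54.

$2.54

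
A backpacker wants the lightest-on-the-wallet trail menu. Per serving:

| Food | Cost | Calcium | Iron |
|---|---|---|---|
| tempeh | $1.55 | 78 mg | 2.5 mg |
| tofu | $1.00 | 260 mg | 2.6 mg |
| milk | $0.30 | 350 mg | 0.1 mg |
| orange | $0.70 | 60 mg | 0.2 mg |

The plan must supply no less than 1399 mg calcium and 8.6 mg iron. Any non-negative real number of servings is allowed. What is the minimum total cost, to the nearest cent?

$3.72

At the optimum either one food covers both requirements or two foods hit both targets exactly; no other combination can be cheaper.
tempeh only: max(1399/78, 8.6/2.5) = 17.94 servings → $27.80.
tofu only: max(1399/260, 8.6/2.6) = 5.381 servings → $5.38.
milk only: max(1399/350, 8.6/0.1) = 86 servings → $25.80.
orange only: max(1399/60, 8.6/0.2) = 43 servings → $30.10.
tempeh + tofu: the both-tight solution has a negative serving — not a feasible corner.
tempeh + milk with both tight: 3.31 servings and 3.26 servings → $6.11.
tempeh + orange with both tight: 1.757 servings and 21.03 servings → $17.45.
tofu + milk with both tight: 3.247 servings and 1.585 servings → $3.72.
tofu + orange with both tight: 2.271 servings and 13.47 servings → $11.70.
milk + orange with both targets exact would need a negative amount; discard.
The minimum over all feasible corners is $3.72.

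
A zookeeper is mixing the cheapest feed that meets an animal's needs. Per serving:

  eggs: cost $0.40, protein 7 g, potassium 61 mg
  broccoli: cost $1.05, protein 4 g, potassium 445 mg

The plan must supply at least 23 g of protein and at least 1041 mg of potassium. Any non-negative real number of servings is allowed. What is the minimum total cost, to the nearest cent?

$3.00

eggs only: max(23/7, 1041/61) = 17.07 servings → $6.83.
broccoli only: max(23/4, 1041/445) = 5.75 servings → $6.04.
eggs + broccoli with both tight: 2.115 servings and 2.049 servings → $3.00.
So the least-cost plan costs $3.00.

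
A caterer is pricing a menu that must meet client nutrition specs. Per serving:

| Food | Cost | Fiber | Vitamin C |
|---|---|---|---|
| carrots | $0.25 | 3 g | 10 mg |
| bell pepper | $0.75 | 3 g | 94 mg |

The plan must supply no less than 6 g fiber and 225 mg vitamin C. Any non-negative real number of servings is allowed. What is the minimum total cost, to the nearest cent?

$1.80

carrots only: max(6/3, 225/10) = 22.5 servings → $5.62.
bell pepper only: max(6/3, 225/94) = 2.394 servings → $1.80.
carrots + bell pepper with both targets exact would need a negative amount; discard.
So the least-cost plan costs $1.80.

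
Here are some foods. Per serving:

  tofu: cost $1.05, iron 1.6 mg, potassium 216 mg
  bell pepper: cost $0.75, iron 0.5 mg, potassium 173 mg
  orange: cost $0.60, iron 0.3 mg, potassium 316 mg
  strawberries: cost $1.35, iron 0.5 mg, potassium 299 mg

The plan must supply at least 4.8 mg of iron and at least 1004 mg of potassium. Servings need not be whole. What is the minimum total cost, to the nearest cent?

With two linear requirements the optimum uses one or two foods; enumerate the corners.
tofu only: max(4.8/1.6, 1004/216) = 4.648 servings → $4.88.
bell pepper only: max(4.8/0.5, 1004/173) = 9.6 servings → $7.20.
orange only: max(4.8/0.3, 1004/316) = 16 servings → $9.60.
strawberries only: max(4.8/0.5, 1004/299) = 9.6 servings → $12.96.
tofu + bell pepper with both tight: 1.945 servings and 3.374 servings → $4.57.
tofu + orange with both tight: 2.758 servings and 1.292 servings → $3.67.
tofu + strawberries with both tight: 2.519 servings and 1.538 servings → $4.72.
bell pepper + orange with both targets exact would need a negative amount; discard.
bell pepper + strawberries: the both-tight solution has a negative serving — not a feasible corner.
orange + strawberries: the both-tight solution has a negative serving — not a feasible corner.
The minimum over all feasible corners is $3.67.

$3.67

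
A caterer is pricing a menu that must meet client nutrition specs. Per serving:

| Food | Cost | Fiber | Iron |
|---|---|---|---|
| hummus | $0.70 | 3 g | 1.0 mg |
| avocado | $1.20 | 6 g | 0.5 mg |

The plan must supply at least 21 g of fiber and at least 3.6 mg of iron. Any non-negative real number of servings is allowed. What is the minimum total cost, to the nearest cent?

$4.45

Check every corner: each single food scaled to meet both minima, and each pair solved so both constraints bind.
hummus only: max(21/3, 3.6/1.0) = 7 servings → $4.90.
avocado only: max(21/6, 3.6/0.5) = 7.2 servings → $8.64.
hummus + avocado with both tight: 2.467 servings and 2.267 servings → $4.45.
So the least-cost plan costs $4.45.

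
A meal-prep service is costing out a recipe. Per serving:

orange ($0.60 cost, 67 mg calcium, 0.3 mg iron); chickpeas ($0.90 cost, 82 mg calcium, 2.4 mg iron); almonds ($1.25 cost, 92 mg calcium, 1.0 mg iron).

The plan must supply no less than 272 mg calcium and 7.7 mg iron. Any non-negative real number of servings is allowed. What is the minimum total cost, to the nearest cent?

$2.96

A basic optimal solution has at most two foods positive. Try each food alone and each pair with both targets met exactly.
orange only: max(272/67, 7.7/0.3) = 25.67 servings → $15.40.
chickpeas only: max(272/82, 7.7/2.4) = 3.317 servings → $2.99.
almonds only: max(272/92, 7.7/1.0) = 7.7 servings → $9.62.
orange + chickpeas with both tight: 0.1571 servings and 3.189 servings → $2.96.
orange + almonds: intersection lies outside the first quadrant.
chickpeas + almonds with both tight: 3.144 servings and 0.1542 servings → $3.02.
Cheapest feasible corner: $2.96.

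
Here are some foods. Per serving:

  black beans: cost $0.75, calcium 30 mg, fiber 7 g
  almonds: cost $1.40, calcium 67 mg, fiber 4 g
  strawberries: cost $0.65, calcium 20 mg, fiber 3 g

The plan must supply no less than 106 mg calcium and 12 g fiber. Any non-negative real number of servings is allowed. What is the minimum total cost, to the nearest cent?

This is a tiny linear program; its minimum lies at a vertex of the feasible set. List the vertices and price them.
black beans only: max(106/30, 12/7) = 3.533 servings → $2.65.
almonds only: max(106/67, 12/4) = 3 servings → $4.20.
strawberries only: max(106/20, 12/3) = 5.3 servings → $3.44.
black beans + almonds with both tight: 1.089 servings and 1.095 servings → $2.35.
black beans + strawberries: the both-tight solution has a negative serving — not a feasible corner.
almonds + strawberries with both tight: 0.6446 servings and 3.14 servings → $2.94.
So the least-cost plan costs $2.35.

$2.35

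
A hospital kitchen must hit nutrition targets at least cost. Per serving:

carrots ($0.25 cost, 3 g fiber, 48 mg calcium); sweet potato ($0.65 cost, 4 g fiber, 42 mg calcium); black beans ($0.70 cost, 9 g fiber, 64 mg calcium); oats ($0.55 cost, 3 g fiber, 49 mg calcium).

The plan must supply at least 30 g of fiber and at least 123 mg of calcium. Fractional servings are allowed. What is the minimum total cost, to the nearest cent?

carrots only: max(30/3, 123/48) = 10 servings → $2.50.
sweet potato only: max(30/4, 123/42) = 7.5 servings → $4.88.
black beans only: max(30/9, 123/64) = 3.333 servings → $2.33.
oats only: max(30/3, 123/49) = 10 servings → $5.50.
carrots + sweet potato: the both-tight solution has a negative serving — not a feasible corner.
carrots + black beans: the both-tight solution has a negative serving — not a feasible corner.
carrots + oats: the both-tight solution has a negative serving — not a feasible corner.
sweet potato + black beans: the both-tight solution has a negative serving — not a feasible corner.
sweet potato + oats with both targets exact would need a negative amount; discard.
black beans + oats with both targets exact would need a negative amount; discard.
So the least-cost plan costs $2.33.

$2.33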